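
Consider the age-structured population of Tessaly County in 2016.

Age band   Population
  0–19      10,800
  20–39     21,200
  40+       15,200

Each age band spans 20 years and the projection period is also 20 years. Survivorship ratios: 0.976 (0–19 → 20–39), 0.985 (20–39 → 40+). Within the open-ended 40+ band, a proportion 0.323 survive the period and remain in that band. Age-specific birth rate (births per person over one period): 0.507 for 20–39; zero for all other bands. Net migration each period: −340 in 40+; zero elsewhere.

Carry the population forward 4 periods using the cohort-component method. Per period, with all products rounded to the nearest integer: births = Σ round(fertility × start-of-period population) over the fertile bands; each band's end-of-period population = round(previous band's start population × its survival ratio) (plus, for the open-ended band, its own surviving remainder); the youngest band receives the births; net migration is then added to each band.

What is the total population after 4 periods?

Period 1:
Births: 21200 × 0.507 = 10748
20–39: 10800 × 0.976 = 10541
40+: 21200 × 0.985 + 15200 × 0.323 = 20882 + 4910 = 25792
Net migration: 40+ − 340 → 25452
End of period: [10748, 10541, 25452]
Period 2:
Births: 10541 × 0.507 = 5344
20–39: 10748 × 0.976 = 10490
40+: 10541 × 0.985 + 25452 × 0.323 = 10383 + 8221 = 18604
Net migration: 40+ − 340 → 18264
End of period: [5344, 10490, 18264]
Period 3:
Births: 10490 × 0.507 = 5318
20–39: 5344 × 0.976 = 5216
40+: 10490 × 0.985 + 18264 × 0.323 = 10333 + 5899 = 16232
Net migration: 40+ − 340 → 15892
End of period: [5318, 5216, 15892]
Period 4:
Births: 5216 × 0.507 = 2645
20–39: 5318 × 0.976 = 5190
40+: 5216 × 0.985 + 15892 × 0.323 = 5138 + 5133 = 10271
Net migration: 40+ − 340 → 9931
End of period: [2645, 5190, 9931]
Total after period 4: 2645 + 5190 + 9931 = 17766

17766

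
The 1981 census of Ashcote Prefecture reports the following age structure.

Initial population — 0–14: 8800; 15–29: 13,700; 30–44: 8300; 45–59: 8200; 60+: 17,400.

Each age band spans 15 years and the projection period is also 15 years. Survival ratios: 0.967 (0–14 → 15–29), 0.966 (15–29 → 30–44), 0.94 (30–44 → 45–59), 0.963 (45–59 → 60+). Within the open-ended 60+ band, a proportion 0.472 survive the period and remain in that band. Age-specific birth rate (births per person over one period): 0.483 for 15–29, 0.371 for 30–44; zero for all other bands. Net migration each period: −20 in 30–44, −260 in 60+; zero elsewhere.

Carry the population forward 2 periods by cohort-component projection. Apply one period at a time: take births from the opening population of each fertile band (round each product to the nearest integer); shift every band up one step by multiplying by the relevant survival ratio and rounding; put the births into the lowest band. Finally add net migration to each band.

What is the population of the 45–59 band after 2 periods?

Call the bands 1 to 5, youngest first.
After projecting period 1:
Births: 13700 × 0.483 = 6617  |  8300 × 0.371 = 3079 → total 9696
Band 2: 8800 × 0.967 = 8510
Band 3: 13700 × 0.966 = 13234
Band 4: 8300 × 0.94 = 7802
Band 5: 8200 × 0.963 + 17400 × 0.472 = 7897 + 8213 = 16110
Net migration: Band 3 − 20 → 13214; Band 5 − 260 → 15850
End of period: [9696, 8510, 13214, 7802, 15850]
After projecting period 2:
Births: 8510 × 0.483 = 4110  |  13214 × 0.371 = 4902 → total 9012
Band 2: 9696 × 0.967 = 9376
Band 3: 8510 × 0.966 = 8221
Band 4: 13214 × 0.94 = 12421
Band 5: 7802 × 0.963 + 15850 × 0.472 = 7513 + 7481 = 14994
Net migration: Band 3 − 20 → 8201; Band 5 − 260 → 14734
End of period: [9012, 9376, 8201, 12421, 14734]

12421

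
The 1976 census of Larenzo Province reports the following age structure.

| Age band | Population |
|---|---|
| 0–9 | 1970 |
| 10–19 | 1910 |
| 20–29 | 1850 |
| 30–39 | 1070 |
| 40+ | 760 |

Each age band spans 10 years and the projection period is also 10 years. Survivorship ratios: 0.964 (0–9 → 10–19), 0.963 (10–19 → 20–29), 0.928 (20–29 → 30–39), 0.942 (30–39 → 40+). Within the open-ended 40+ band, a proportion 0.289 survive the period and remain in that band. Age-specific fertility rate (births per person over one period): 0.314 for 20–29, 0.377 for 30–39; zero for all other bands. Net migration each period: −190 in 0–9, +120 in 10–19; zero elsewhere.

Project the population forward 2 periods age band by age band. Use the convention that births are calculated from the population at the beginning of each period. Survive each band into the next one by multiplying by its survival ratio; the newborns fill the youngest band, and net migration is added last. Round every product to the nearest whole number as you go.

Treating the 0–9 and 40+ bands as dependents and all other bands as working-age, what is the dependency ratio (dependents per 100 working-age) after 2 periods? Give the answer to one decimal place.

Call the groups 1 to 5, youngest first.
Period 1:
Births: 1850 * 0.314 = 581, 1070 * 0.377 = 403 → total 984
Group 2: 1970 * 0.964 = 1899
Group 3: 1910 * 0.963 = 1839
Group 4: 1850 * 0.928 = 1717
Group 5: 1070 * 0.942 + 760 * 0.289 = 1008 + 220 = 1228
Net migration: Group 1 − 190 → 794; Group 2 + 120 → 2019
Giving 794 / 2019 / 1839 / 1717 / 1228.
Period 2:
Births: 1839 * 0.314 = 577, 1717 * 0.377 = 647 → total 1224
Group 2: 794 * 0.964 = 765
Group 3: 2019 * 0.963 = 1944
Group 4: 1839 * 0.928 = 1707
Group 5: 1717 * 0.942 + 1228 * 0.289 = 1617 + 355 = 1972
Net migration: Group 1 − 190 → 1034; Group 2 + 120 → 885
Giving 1034 / 885 / 1944 / 1707 / 1972.
Dependents (band 0–9 + band 40+) = 1034 + 1972 = 3006; working-age = 4536; ratio = 3006/4536 × 100 = 66.3

66.3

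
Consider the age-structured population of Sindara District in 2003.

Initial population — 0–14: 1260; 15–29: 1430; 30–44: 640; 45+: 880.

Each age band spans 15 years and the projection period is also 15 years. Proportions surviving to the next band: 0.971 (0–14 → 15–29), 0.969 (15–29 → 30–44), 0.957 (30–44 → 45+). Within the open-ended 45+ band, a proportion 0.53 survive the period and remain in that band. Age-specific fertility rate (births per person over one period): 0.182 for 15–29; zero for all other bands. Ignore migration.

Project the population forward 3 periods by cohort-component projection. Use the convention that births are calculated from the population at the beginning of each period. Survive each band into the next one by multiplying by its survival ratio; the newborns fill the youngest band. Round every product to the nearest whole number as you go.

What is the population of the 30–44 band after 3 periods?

244

Call the bands 1 to 4, youngest first.
Period 1.
Births: 1430 × 0.182 = 260
Band 2: 1260 × 0.971 = 1223
Band 3: 1430 × 0.969 = 1386
Band 4: 640 × 0.957 + 880 × 0.53 = 612 + 466 = 1078
End of period: [260, 1223, 1386, 1078]
Period 2.
Births: 1223 × 0.182 = 223
Band 2: 260 × 0.971 = 252
Band 3: 1223 × 0.969 = 1185
Band 4: 1386 × 0.957 + 1078 × 0.53 = 1326 + 571 = 1897
End of period: [223, 252, 1185, 1897]
Period 3.
Births: 252 × 0.182 = 46
Band 2: 223 × 0.971 = 217
Band 3: 252 × 0.969 = 244
Band 4: 1185 × 0.957 + 1897 × 0.53 = 1134 + 1005 = 2139
End of period: [46, 217, 244, 2139]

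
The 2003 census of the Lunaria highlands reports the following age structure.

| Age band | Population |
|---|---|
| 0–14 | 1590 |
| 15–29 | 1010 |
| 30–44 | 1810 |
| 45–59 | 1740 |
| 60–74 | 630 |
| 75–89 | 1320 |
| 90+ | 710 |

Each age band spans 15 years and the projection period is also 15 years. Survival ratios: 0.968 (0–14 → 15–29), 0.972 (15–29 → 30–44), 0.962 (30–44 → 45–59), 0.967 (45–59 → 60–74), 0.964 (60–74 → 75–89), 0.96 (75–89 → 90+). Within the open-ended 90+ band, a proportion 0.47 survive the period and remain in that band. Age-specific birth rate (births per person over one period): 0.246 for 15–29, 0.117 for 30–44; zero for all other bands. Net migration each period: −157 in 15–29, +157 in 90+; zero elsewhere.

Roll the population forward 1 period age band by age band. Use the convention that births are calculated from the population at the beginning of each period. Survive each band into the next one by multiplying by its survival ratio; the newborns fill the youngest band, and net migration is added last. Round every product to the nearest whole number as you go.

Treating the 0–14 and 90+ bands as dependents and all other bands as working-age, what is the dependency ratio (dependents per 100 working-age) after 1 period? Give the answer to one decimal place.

34.7

After projecting period 1:
Births: 1010 × 0.246 = 248  |  1810 × 0.117 = 212 ⇒ total 460
15–29: 1590 × 0.968 = 1539
30–44: 1010 × 0.972 = 982
45–59: 1810 × 0.962 = 1741
60–74: 1740 × 0.967 = 1683
75–89: 630 × 0.964 = 607
90+: 1320 × 0.96 + 710 × 0.47 = 1267 + 334 = 1601
Net migration: 15–29 − 157 → 1382; 90+ + 157 → 1758
Population now: 0–14=460, 15–29=1382, 30–44=982, 45–59=1741, 60–74=1683, 75–89=607, 90+=1758
Dependents (band 0–14 + band 90+) = 460 + 1758 = 2218; working-age = 6395; ratio = 2218/6395 × 100 = 34.7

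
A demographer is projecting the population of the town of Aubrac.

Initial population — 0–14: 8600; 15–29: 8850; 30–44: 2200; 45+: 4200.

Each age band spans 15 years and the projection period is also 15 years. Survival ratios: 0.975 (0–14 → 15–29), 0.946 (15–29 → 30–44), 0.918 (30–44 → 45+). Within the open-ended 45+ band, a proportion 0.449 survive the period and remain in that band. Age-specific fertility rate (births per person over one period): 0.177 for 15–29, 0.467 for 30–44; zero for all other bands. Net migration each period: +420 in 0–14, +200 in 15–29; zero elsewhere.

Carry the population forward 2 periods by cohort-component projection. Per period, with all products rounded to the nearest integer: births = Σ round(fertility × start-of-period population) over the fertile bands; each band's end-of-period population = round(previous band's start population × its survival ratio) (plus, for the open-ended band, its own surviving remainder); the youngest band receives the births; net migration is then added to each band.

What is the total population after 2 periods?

Numbering the groups 1..4 from youngest to oldest:
— Period 1 —
Births: 8850 × 0.177 = 1566, 2200 × 0.467 = 1027 → 2593
Group 2: 8600 × 0.975 = 8385
Group 3: 8850 × 0.946 = 8372
Group 4: 2200 × 0.918 + 4200 × 0.449 = 2020 + 1886 = 3906
Net migration: Group 1 + 420 → 3013; Group 2 + 200 → 8585
End of period: [3013, 8585, 8372, 3906]
— Period 2 —
Births: 8585 × 0.177 = 1520, 8372 × 0.467 = 3910 → 5430
Group 2: 3013 × 0.975 = 2938
Group 3: 8585 × 0.946 = 8121
Group 4: 8372 × 0.918 + 3906 × 0.449 = 7685 + 1754 = 9439
Net migration: Group 1 + 420 → 5850; Group 2 + 200 → 3138
End of period: [5850, 3138, 8121, 9439]
Total after period 2: 5850 + 3138 + 8121 + 9439 = 26548

26548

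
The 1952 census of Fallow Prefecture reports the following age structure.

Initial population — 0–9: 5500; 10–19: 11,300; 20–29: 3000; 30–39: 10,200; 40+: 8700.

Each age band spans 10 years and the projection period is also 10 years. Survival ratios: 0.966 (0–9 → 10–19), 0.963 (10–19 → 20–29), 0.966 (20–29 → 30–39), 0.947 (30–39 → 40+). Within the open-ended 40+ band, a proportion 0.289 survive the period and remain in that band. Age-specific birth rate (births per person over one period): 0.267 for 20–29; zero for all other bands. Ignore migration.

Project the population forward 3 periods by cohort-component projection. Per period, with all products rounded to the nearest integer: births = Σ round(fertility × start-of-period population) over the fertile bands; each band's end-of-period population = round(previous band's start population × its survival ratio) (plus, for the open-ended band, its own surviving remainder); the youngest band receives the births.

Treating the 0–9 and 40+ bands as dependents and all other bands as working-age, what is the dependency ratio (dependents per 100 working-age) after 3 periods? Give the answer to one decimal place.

154.6

Call the bands 1 to 5, youngest first.
[period 1]
Births: 3000 × 0.267 = 801
Band 2: 5500 × 0.966 = 5313
Band 3: 11300 × 0.963 = 10882
Band 4: 3000 × 0.966 = 2898
Band 5: 10200 × 0.947 + 8700 × 0.289 = 9659 + 2514 = 12173
Population now: 0–9=801, 10–19=5313, 20–29=10882, 30–39=2898, 40+=12173
[period 2]
Births: 10882 × 0.267 = 2905
Band 2: 801 × 0.966 = 774
Band 3: 5313 × 0.963 = 5116
Band 4: 10882 × 0.966 = 10512
Band 5: 2898 × 0.947 + 12173 × 0.289 = 2744 + 3518 = 6262
Population now: 0–9=2905, 10–19=774, 20–29=5116, 30–39=10512, 40+=6262
[period 3]
Births: 5116 × 0.267 = 1366
Band 2: 2905 × 0.966 = 2806
Band 3: 774 × 0.963 = 745
Band 4: 5116 × 0.966 = 4942
Band 5: 10512 × 0.947 + 6262 × 0.289 = 9955 + 1810 = 11765
Population now: 0–9=1366, 10–19=2806, 20–29=745, 30–39=4942, 40+=11765
Dependents (band 0–9 + band 40+) = 1366 + 11765 = 13131; working-age = 8493; ratio = 13131/8493 × 100 = 154.6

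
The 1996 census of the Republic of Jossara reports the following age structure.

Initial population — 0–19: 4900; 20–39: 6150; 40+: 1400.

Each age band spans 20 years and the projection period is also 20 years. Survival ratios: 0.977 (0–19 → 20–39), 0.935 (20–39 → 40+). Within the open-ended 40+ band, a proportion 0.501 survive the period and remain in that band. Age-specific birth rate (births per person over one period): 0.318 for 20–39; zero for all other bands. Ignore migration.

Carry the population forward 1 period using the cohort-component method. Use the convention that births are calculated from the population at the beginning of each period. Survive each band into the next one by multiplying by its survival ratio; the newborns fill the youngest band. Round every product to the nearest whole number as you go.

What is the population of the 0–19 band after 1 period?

1956

[period 1]
Births: 6150 × 0.318 = 1956
20–39: 4900 × 0.977 = 4787
40+: 6150 × 0.935 + 1400 × 0.501 = 5750 + 701 = 6451
Population now: 0–19=1956, 20–39=4787, 40+=6451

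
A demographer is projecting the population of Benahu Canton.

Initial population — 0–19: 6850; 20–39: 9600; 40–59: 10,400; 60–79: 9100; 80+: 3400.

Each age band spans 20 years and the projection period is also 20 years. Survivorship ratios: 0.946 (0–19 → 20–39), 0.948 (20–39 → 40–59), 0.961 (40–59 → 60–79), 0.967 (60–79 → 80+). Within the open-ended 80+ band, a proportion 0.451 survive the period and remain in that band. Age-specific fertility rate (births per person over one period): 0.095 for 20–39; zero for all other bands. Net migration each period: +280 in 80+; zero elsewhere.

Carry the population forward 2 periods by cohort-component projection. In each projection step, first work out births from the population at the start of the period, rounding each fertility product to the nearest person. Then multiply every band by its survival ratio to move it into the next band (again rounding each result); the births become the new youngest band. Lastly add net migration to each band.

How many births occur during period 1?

912

Numbering the groups 1..5 from youngest to oldest:
After projecting period 1:
Births: 9600 * 0.095 = 912
Group 2: 6850 * 0.946 = 6480
Group 3: 9600 * 0.948 = 9101
Group 4: 10400 * 0.961 = 9994
Group 5: 9100 * 0.967 + 3400 * 0.451 = 8800 + 1533 = 10333
Net migration: Group 5 + 280 → 10613
Population now: 0–19=912, 20–39=6480, 40–59=9101, 60–79=9994, 80+=10613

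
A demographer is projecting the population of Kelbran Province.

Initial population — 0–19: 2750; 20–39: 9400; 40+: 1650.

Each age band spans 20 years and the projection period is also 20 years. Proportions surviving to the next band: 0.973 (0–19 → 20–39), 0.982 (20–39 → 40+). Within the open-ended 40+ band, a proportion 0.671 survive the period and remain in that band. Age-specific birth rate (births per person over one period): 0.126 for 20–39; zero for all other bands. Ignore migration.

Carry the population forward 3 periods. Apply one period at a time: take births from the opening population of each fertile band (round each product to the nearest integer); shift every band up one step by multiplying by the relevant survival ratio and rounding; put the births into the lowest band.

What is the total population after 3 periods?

Numbering the groups 1..3 from youngest to oldest:
Period 1:
Births: 9400 × 0.126 = 1184
Group 2: 2750 × 0.973 = 2676
Group 3: 9400 × 0.982 + 1650 × 0.671 = 9231 + 1107 = 10338
Population now: 0–19=1184, 20–39=2676, 40+=10338
Period 2:
Births: 2676 × 0.126 = 337
Group 2: 1184 × 0.973 = 1152
Group 3: 2676 × 0.982 + 10338 × 0.671 = 2628 + 6937 = 9565
Population now: 0–19=337, 20–39=1152, 40+=9565
Period 3:
Births: 1152 × 0.126 = 145
Group 2: 337 × 0.973 = 328
Group 3: 1152 × 0.982 + 9565 × 0.671 = 1131 + 6418 = 7549
Population now: 0–19=145, 20–39=328, 40+=7549
Total after period 3: 145 + 328 + 7549 = 8022

8022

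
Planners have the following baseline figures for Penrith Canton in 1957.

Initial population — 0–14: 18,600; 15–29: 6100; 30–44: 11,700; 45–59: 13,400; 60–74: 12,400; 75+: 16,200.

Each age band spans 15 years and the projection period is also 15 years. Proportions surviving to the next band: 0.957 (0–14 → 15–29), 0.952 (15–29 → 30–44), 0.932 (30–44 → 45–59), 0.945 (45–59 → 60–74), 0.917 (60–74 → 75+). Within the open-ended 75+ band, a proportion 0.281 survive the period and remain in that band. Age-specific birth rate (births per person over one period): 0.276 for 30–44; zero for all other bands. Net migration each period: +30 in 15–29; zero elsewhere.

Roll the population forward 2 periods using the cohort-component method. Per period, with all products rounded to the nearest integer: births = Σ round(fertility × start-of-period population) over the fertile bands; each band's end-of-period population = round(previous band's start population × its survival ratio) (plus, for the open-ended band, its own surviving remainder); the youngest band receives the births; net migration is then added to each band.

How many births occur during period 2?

Numbering the bands 1..6 from youngest to oldest:
After projecting period 1:
Births: 11700 × 0.276 = 3229
Band 2: 18600 × 0.957 = 17800
Band 3: 6100 × 0.952 = 5807
Band 4: 11700 × 0.932 = 10904
Band 5: 13400 × 0.945 = 12663
Band 6: 12400 × 0.917 + 16200 × 0.281 = 11371 + 4552 = 15923
Net migration: Band 2 + 30 → 17830
End of period: [3229, 17830, 5807, 10904, 12663, 15923]
After projecting period 2:
Births: 5807 × 0.276 = 1603
Band 2: 3229 × 0.957 = 3090
Band 3: 17830 × 0.952 = 16974
Band 4: 5807 × 0.932 = 5412
Band 5: 10904 × 0.945 = 10304
Band 6: 12663 × 0.917 + 15923 × 0.281 = 11612 + 4474 = 16086
Net migration: Band 2 + 30 → 3120
End of period: [1603, 3120, 16974, 5412, 10304, 16086]

1603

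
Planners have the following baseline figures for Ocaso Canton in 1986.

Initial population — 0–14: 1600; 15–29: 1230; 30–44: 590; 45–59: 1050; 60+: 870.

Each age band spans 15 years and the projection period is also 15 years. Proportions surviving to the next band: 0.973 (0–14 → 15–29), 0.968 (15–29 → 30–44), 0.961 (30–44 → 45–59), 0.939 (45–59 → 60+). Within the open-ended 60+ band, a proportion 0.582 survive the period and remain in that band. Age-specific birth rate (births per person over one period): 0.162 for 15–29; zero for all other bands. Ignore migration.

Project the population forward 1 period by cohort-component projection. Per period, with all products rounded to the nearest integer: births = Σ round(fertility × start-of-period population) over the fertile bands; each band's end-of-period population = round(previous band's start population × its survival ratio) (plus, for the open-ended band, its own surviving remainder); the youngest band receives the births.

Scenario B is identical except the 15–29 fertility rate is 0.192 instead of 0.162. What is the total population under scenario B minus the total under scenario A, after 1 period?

[period 1]
Births: 1230 * 0.162 = 199
15–29: 1600 * 0.973 = 1557
30–44: 1230 * 0.968 = 1191
45–59: 590 * 0.961 = 567
60+: 1050 * 0.939 + 870 * 0.582 = 986 + 506 = 1492
→ [199, 1557, 1191, 567, 1492]
Scenario A total after 1 period: 5006
Scenario B projection —
[period 1]
Births: 1230 * 0.192 = 236
15–29: 1600 * 0.973 = 1557
30–44: 1230 * 0.968 = 1191
45–59: 590 * 0.961 = 567
60+: 1050 * 0.939 + 870 * 0.582 = 986 + 506 = 1492
→ [236, 1557, 1191, 567, 1492]
Scenario B total after 1 period: 5043
Difference B − A = 5043 − 5006 = 37

37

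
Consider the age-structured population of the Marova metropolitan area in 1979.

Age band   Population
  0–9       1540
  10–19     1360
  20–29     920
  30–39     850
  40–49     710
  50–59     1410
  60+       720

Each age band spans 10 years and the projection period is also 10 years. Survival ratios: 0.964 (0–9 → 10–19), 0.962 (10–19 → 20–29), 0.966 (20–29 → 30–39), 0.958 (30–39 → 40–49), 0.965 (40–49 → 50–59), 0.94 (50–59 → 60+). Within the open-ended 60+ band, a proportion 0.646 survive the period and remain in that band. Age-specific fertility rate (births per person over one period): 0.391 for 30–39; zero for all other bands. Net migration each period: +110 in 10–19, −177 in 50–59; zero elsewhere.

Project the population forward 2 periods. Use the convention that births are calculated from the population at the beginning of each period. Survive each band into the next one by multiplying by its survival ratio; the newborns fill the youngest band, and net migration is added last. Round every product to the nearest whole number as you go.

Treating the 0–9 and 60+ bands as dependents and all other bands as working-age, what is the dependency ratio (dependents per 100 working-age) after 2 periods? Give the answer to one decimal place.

42.3

Numbering the bands 1..7 from youngest to oldest:
[period 1]
Births: 850 × 0.391 = 332
Band 2: 1540 × 0.964 = 1485
Band 3: 1360 × 0.962 = 1308
Band 4: 920 × 0.966 = 889
Band 5: 850 × 0.958 = 814
Band 6: 710 × 0.965 = 685
Band 7: 1410 × 0.94 + 720 × 0.646 = 1325 + 465 = 1790
Net migration: Band 2 + 110 → 1595; Band 6 − 177 → 508
End of period: [332, 1595, 1308, 889, 814, 508, 1790]
[period 2]
Births: 889 × 0.391 = 348
Band 2: 332 × 0.964 = 320
Band 3: 1595 × 0.962 = 1534
Band 4: 1308 × 0.966 = 1264
Band 5: 889 × 0.958 = 852
Band 6: 814 × 0.965 = 786
Band 7: 508 × 0.94 + 1790 × 0.646 = 478 + 1156 = 1634
Net migration: Band 2 + 110 → 430; Band 6 − 177 → 609
End of period: [348, 430, 1534, 1264, 852, 609, 1634]
Dependents (band 0–9 + band 60+) = 348 + 1634 = 1982; working-age = 4689; ratio = 1982/4689 × 100 = 42.3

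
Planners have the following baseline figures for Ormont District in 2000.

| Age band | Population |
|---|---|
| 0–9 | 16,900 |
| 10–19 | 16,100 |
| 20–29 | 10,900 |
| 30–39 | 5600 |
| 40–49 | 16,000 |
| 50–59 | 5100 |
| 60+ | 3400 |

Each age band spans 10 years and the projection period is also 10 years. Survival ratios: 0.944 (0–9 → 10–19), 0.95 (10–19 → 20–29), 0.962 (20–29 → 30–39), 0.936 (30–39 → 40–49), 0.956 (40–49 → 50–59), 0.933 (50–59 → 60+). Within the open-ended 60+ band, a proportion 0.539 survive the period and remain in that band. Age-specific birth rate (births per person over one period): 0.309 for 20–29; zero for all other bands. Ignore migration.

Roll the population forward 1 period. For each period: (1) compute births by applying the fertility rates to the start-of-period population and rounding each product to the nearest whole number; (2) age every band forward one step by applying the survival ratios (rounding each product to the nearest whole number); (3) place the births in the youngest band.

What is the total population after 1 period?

Period 1:
Births: 10900 × 0.309 = 3368
10–19: 16900 × 0.944 = 15954
20–29: 16100 × 0.95 = 15295
30–39: 10900 × 0.962 = 10486
40–49: 5600 × 0.936 = 5242
50–59: 16000 × 0.956 = 15296
60+: 5100 × 0.933 + 3400 × 0.539 = 4758 + 1833 = 6591
Giving 3368 / 15954 / 15295 / 10486 / 5242 / 15296 / 6591.
Total after period 1: 3368 + 15954 + 15295 + 10486 + 5242 + 15296 + 6591 = 72232

72232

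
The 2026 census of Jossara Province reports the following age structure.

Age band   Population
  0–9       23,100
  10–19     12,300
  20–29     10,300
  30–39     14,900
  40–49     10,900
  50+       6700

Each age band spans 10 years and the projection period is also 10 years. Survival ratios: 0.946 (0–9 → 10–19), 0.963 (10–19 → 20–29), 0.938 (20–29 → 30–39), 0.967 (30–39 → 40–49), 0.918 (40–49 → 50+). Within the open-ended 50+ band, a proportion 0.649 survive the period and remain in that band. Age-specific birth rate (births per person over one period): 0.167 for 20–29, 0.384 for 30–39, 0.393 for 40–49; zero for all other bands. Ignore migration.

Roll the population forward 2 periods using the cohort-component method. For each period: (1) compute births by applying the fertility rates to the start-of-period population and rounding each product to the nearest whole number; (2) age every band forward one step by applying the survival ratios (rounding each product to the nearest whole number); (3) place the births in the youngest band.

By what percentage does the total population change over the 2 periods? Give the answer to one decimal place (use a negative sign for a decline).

— Period 1 —
Births: 10300 × 0.167 = 1720, 14900 × 0.384 = 5722, 10900 × 0.393 = 4284 — total 11726
10–19: 23100 × 0.946 = 21853
20–29: 12300 × 0.963 = 11845
30–39: 10300 × 0.938 = 9661
40–49: 14900 × 0.967 = 14408
50+: 10900 × 0.918 + 6700 × 0.649 = 10006 + 4348 = 14354
End of period: [11726, 21853, 11845, 9661, 14408, 14354]
— Period 2 —
Births: 11845 × 0.167 = 1978, 9661 × 0.384 = 3710, 14408 × 0.393 = 5662 — total 11350
10–19: 11726 × 0.946 = 11093
20–29: 21853 × 0.963 = 21044
30–39: 11845 × 0.938 = 11111
40–49: 9661 × 0.967 = 9342
50+: 14408 × 0.918 + 14354 × 0.649 = 13227 + 9316 = 22543
End of period: [11350, 11093, 21044, 11111, 9342, 22543]
Total: 78200 → 86483; change = 8283; percentage change = 10.6%

10.6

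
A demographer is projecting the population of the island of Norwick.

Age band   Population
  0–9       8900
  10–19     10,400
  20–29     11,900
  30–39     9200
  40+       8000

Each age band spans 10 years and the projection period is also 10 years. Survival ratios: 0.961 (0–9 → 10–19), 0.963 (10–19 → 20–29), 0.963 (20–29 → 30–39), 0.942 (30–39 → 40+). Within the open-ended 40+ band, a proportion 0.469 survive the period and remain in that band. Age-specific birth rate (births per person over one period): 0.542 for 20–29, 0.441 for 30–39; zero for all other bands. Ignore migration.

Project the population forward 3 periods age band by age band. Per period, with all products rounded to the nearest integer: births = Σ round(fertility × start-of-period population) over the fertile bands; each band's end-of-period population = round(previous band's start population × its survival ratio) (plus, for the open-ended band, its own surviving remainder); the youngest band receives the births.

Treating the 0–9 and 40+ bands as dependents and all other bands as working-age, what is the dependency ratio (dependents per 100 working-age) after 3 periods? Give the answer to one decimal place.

92.3

[period 1]
Births: 11900 × 0.542 = 6450, 9200 × 0.441 = 4057 → 10507
10–19: 8900 × 0.961 = 8553
20–29: 10400 × 0.963 = 10015
30–39: 11900 × 0.963 = 11460
40+: 9200 × 0.942 + 8000 × 0.469 = 8666 + 3752 = 12418
→ [10507, 8553, 10015, 11460, 12418]
[period 2]
Births: 10015 × 0.542 = 5428, 11460 × 0.441 = 5054 → 10482
10–19: 10507 × 0.961 = 10097
20–29: 8553 × 0.963 = 8237
30–39: 10015 × 0.963 = 9644
40+: 11460 × 0.942 + 12418 × 0.469 = 10795 + 5824 = 16619
→ [10482, 10097, 8237, 9644, 16619]
[period 3]
Births: 8237 × 0.542 = 4464, 9644 × 0.441 = 4253 → 8717
10–19: 10482 × 0.961 = 10073
20–29: 10097 × 0.963 = 9723
30–39: 8237 × 0.963 = 7932
40+: 9644 × 0.942 + 16619 × 0.469 = 9085 + 7794 = 16879
→ [8717, 10073, 9723, 7932, 16879]
Dependents (band 0–9 + band 40+) = 8717 + 16879 = 25596; working-age = 27728; ratio = 25596/27728 × 100 = 92.3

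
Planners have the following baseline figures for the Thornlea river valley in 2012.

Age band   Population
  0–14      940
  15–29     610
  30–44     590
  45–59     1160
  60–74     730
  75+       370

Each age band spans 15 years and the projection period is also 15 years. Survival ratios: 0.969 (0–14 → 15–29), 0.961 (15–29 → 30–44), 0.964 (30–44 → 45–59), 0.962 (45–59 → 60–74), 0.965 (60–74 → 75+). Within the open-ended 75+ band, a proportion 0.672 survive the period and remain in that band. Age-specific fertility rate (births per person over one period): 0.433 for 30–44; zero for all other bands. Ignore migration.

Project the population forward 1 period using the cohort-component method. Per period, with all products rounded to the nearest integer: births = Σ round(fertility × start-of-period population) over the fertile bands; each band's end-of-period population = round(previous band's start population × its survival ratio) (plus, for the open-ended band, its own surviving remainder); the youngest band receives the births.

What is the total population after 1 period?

4390

[period 1]
Births: 590 * 0.433 = 255
15–29: 940 * 0.969 = 911
30–44: 610 * 0.961 = 586
45–59: 590 * 0.964 = 569
60–74: 1160 * 0.962 = 1116
75+: 730 * 0.965 + 370 * 0.672 = 704 + 249 = 953
Population now: 0–14=255, 15–29=911, 30–44=586, 45–59=569, 60–74=1116, 75+=953
Total after period 1: 255 + 911 + 586 + 569 + 1116 + 953 = 4390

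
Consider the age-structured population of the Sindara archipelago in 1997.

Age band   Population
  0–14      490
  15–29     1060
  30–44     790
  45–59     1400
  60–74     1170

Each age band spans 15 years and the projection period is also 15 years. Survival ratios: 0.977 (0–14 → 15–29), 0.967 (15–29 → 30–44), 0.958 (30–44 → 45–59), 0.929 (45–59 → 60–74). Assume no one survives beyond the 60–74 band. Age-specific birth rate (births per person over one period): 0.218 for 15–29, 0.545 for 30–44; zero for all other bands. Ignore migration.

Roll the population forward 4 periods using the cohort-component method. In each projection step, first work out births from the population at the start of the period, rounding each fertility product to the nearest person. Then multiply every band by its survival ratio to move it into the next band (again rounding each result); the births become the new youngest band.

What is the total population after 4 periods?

Numbering the bands 1..5 from youngest to oldest:
— Period 1 —
Births: 1060 × 0.218 = 231  |  790 × 0.545 = 431 → total 662
Band 2: 490 × 0.977 = 479
Band 3: 1060 × 0.967 = 1025
Band 4: 790 × 0.958 = 757
Band 5: 1400 × 0.929 = 1301
End of period: [662, 479, 1025, 757, 1301]
— Period 2 —
Births: 479 × 0.218 = 104  |  1025 × 0.545 = 559 → total 663
Band 2: 662 × 0.977 = 647
Band 3: 479 × 0.967 = 463
Band 4: 1025 × 0.958 = 982
Band 5: 757 × 0.929 = 703
End of period: [663, 647, 463, 982, 703]
— Period 3 —
Births: 647 × 0.218 = 141  |  463 × 0.545 = 252 → total 393
Band 2: 663 × 0.977 = 648
Band 3: 647 × 0.967 = 626
Band 4: 463 × 0.958 = 444
Band 5: 982 × 0.929 = 912
End of period: [393, 648, 626, 444, 912]
— Period 4 —
Births: 648 × 0.218 = 141  |  626 × 0.545 = 341 → total 482
Band 2: 393 × 0.977 = 384
Band 3: 648 × 0.967 = 627
Band 4: 626 × 0.958 = 600
Band 5: 444 × 0.929 = 412
End of period: [482, 384, 627, 600, 412]
Total after period 4: 482 + 384 + 627 + 600 + 412 = 2505

2505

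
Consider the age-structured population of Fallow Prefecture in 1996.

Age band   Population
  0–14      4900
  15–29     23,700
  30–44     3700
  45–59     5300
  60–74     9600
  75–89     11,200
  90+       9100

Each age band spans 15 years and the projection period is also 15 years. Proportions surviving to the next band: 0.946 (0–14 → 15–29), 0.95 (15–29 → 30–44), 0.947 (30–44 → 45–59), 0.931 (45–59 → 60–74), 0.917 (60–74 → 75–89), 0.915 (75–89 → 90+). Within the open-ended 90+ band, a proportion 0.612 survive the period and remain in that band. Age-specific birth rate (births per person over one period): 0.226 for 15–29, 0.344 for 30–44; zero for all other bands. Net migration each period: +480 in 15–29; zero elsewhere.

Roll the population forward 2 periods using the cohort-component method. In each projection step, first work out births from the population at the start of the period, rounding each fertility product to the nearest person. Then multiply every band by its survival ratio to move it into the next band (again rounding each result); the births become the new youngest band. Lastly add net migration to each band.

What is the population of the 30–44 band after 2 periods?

After projecting period 1:
Births: 23700 * 0.226 = 5356  |  3700 * 0.344 = 1273 ⇒ total 6629
15–29: 4900 * 0.946 = 4635
30–44: 23700 * 0.95 = 22515
45–59: 3700 * 0.947 = 3504
60–74: 5300 * 0.931 = 4934
75–89: 9600 * 0.917 = 8803
90+: 11200 * 0.915 + 9100 * 0.612 = 10248 + 5569 = 15817
Net migration: 15–29 + 480 → 5115
Giving 6629 / 5115 / 22515 / 3504 / 4934 / 8803 / 15817.
After projecting period 2:
Births: 5115 * 0.226 = 1156  |  22515 * 0.344 = 7745 ⇒ total 8901
15–29: 6629 * 0.946 = 6271
30–44: 5115 * 0.95 = 4859
45–59: 22515 * 0.947 = 21322
60–74: 3504 * 0.931 = 3262
75–89: 4934 * 0.917 = 4524
90+: 8803 * 0.915 + 15817 * 0.612 = 8055 + 9680 = 17735
Net migration: 15–29 + 480 → 6751
Giving 8901 / 6751 / 4859 / 21322 / 3262 / 4524 / 17735.

4859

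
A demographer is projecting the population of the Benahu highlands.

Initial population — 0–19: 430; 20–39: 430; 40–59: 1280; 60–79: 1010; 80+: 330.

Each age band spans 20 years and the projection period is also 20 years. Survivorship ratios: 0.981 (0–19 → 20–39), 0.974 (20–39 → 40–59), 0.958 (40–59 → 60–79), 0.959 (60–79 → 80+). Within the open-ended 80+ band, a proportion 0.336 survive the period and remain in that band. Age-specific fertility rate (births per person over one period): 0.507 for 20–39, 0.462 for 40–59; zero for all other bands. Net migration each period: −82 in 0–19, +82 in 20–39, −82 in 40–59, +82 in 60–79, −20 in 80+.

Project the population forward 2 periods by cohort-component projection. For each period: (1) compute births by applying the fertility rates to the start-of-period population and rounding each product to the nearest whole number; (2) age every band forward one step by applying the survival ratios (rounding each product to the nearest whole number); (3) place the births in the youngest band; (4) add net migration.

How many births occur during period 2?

412

Call the groups 1 to 5, youngest first.
After projecting period 1:
Births: 430 * 0.507 = 218 ; 1280 * 0.462 = 591 → total 809
Group 2: 430 * 0.981 = 422
Group 3: 430 * 0.974 = 419
Group 4: 1280 * 0.958 = 1226
Group 5: 1010 * 0.959 + 330 * 0.336 = 969 + 111 = 1080
Net migration: Group 1 − 82 → 727; Group 2 + 82 → 504; Group 3 − 82 → 337; Group 4 + 82 → 1308; Group 5 − 20 → 1060
End of period: [727, 504, 337, 1308, 1060]
After projecting period 2:
Births: 504 * 0.507 = 256 ; 337 * 0.462 = 156 → total 412
Group 2: 727 * 0.981 = 713
Group 3: 504 * 0.974 = 491
Group 4: 337 * 0.958 = 323
Group 5: 1308 * 0.959 + 1060 * 0.336 = 1254 + 356 = 1610
Net migration: Group 1 − 82 → 330; Group 2 + 82 → 795; Group 3 − 82 → 409; Group 4 + 82 → 405; Group 5 − 20 → 1590
End of period: [330, 795, 409, 405, 1590]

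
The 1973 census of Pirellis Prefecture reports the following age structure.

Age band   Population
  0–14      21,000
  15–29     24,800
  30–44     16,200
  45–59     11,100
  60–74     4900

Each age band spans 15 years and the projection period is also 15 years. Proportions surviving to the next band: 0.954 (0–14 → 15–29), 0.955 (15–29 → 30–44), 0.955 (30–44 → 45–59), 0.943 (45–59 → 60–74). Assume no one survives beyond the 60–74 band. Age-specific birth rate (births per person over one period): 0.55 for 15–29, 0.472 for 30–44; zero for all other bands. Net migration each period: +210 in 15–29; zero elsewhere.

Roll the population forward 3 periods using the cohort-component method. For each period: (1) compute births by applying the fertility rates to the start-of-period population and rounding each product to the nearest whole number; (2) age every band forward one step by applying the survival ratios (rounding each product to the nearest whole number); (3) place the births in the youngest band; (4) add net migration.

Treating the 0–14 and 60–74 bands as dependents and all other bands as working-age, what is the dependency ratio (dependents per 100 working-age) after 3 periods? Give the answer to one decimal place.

— Period 1 —
Births: 24800 × 0.55 = 13640 ; 16200 × 0.472 = 7646 — total 21286
15–29: 21000 × 0.954 = 20034
30–44: 24800 × 0.955 = 23684
45–59: 16200 × 0.955 = 15471
60–74: 11100 × 0.943 = 10467
Net migration: 15–29 + 210 → 20244
→ [21286, 20244, 23684, 15471, 10467]
— Period 2 —
Births: 20244 × 0.55 = 11134 ; 23684 × 0.472 = 11179 — total 22313
15–29: 21286 × 0.954 = 20307
30–44: 20244 × 0.955 = 19333
45–59: 23684 × 0.955 = 22618
60–74: 15471 × 0.943 = 14589
Net migration: 15–29 + 210 → 20517
→ [22313, 20517, 19333, 22618, 14589]
— Period 3 —
Births: 20517 × 0.55 = 11284 ; 19333 × 0.472 = 9125 — total 20409
15–29: 22313 × 0.954 = 21287
30–44: 20517 × 0.955 = 19594
45–59: 19333 × 0.955 = 18463
60–74: 22618 × 0.943 = 21329
Net migration: 15–29 + 210 → 21497
→ [20409, 21497, 19594, 18463, 21329]
Dependents (band 0–14 + band 60–74) = 20409 + 21329 = 41738; working-age = 59554; ratio = 41738/59554 × 100 = 70.1

70.1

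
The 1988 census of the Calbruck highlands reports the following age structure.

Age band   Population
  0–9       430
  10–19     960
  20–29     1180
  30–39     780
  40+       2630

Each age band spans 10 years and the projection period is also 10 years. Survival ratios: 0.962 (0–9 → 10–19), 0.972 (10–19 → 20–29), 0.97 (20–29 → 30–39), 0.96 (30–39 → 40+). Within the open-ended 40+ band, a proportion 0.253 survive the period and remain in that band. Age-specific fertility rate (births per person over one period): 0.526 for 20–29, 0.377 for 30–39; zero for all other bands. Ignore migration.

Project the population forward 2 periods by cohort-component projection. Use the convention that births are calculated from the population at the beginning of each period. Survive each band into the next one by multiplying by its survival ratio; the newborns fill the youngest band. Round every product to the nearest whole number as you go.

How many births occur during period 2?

(Bands numbered youngest = 1 to oldest = 5.)
[period 1]
Births: 1180 * 0.526 = 621 ; 780 * 0.377 = 294 → total 915
Band 2: 430 * 0.962 = 414
Band 3: 960 * 0.972 = 933
Band 4: 1180 * 0.97 = 1145
Band 5: 780 * 0.96 + 2630 * 0.253 = 749 + 665 = 1414
Giving 915 / 414 / 933 / 1145 / 1414.
[period 2]
Births: 933 * 0.526 = 491 ; 1145 * 0.377 = 432 → total 923
Band 2: 915 * 0.962 = 880
Band 3: 414 * 0.972 = 402
Band 4: 933 * 0.97 = 905
Band 5: 1145 * 0.96 + 1414 * 0.253 = 1099 + 358 = 1457
Giving 923 / 880 / 402 / 905 / 1457.

923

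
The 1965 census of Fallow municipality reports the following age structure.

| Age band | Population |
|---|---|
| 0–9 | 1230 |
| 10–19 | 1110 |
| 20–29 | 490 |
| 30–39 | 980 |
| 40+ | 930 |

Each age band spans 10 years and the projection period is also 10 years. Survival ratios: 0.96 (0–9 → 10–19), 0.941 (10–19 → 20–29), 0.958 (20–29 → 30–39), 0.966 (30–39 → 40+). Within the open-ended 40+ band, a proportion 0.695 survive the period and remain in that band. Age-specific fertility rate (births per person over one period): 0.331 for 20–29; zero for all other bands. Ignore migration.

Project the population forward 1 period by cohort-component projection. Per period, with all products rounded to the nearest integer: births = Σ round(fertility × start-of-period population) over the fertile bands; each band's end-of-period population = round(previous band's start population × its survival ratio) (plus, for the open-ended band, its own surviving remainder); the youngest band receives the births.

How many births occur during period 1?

162

[period 1]
Births: 490 × 0.331 = 162
10–19: 1230 × 0.96 = 1181
20–29: 1110 × 0.941 = 1045
30–39: 490 × 0.958 = 469
40+: 980 × 0.966 + 930 × 0.695 = 947 + 646 = 1593
End of period: [162, 1181, 1045, 469, 1593]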